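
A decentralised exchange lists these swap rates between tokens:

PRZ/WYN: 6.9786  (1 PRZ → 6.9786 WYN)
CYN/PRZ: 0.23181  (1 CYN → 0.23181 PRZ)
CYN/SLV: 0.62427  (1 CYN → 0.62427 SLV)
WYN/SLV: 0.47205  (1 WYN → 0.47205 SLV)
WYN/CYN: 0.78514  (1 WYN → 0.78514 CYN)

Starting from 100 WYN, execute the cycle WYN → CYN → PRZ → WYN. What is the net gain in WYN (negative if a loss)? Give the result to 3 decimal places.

100 WYN × 0.78514 = 78.514 CYN
78.514 CYN × 0.23181 = 18.20033034 PRZ
18.20033034 PRZ × 6.9786 = 127.012825310724 WYN
Net change: 127.012825310724 − 100 = 27.012825310724 WYN

27.013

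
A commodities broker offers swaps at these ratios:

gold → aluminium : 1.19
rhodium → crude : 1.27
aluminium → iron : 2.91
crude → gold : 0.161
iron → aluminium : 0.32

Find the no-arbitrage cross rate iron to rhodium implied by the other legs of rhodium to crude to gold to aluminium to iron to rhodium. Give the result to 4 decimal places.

Known legs of the cycle: 1.27 × 0.161 × 1.19 × 2.91 = 0.708059163
For no arbitrage the full-cycle product must be 1, so the missing rate is 1 / 0.708059163 ≈ 1.412311.

1.4123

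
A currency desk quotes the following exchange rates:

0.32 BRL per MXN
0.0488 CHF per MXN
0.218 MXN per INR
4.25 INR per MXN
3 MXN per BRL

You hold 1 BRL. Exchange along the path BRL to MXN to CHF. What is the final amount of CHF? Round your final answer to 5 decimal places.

0.14640

1 BRL × 3 = 3 MXN
3 MXN × 0.0488 = 0.1464 CHF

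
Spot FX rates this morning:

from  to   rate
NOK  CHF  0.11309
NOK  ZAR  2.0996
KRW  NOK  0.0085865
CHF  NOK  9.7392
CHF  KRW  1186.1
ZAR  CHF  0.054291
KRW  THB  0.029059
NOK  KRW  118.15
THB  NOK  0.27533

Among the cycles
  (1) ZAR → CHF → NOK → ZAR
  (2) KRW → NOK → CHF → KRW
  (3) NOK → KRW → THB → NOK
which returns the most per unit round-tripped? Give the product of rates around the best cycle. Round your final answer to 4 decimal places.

(1) 0.054291 × 9.7392 × 2.0996 = 1.11017
(2) 0.0085865 × 0.11309 × 1186.1 = 1.15176
(3) 118.15 × 0.029059 × 0.27533 = 0.94530
Highest is cycle (2) at 1.1518 (>1, arbitrage).

1.1518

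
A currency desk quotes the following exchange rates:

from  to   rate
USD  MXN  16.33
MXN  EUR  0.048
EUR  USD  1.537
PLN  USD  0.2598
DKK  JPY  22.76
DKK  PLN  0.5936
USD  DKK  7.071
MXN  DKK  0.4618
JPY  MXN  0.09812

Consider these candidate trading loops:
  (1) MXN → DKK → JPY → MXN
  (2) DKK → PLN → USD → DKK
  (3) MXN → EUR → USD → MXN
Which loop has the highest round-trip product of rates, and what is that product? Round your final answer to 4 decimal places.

1.2048

(1) 0.4618 × 22.76 × 0.09812 = 1.03130
(2) 0.5936 × 0.2598 × 7.071 = 1.09047
(3) 0.048 × 1.537 × 16.33 = 1.20476
Highest is cycle (3) at 1.2048 (>1, arbitrage).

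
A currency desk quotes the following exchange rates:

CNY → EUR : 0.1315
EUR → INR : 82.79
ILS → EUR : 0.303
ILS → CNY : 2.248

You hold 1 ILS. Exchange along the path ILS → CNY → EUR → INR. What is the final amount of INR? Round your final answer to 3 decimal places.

1 ILS × 2.248 = 2.248 CNY
2.248 CNY × 0.1315 = 0.295612 EUR
0.295612 EUR × 82.79 = 24.47371748 INR

24.474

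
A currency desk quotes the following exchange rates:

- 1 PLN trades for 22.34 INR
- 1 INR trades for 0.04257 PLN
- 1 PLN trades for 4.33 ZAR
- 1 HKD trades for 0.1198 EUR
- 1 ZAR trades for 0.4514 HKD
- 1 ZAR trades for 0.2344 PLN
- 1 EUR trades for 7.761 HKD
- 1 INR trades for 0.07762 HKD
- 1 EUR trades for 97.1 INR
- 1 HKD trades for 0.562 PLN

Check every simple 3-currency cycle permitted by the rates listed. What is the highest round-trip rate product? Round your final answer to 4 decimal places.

1.0985

ZAR→HKD→PLN→ZAR: 0.4514 × 0.562 × 4.33 = 1.09846
INR→HKD→PLN→INR: 0.07762 × 0.562 × 22.34 = 0.97453
INR→HKD→EUR→INR: 0.07762 × 0.1198 × 97.1 = 0.90292
Maximum is ZAR→HKD→PLN→ZAR at 1.0985; arbitrage exists.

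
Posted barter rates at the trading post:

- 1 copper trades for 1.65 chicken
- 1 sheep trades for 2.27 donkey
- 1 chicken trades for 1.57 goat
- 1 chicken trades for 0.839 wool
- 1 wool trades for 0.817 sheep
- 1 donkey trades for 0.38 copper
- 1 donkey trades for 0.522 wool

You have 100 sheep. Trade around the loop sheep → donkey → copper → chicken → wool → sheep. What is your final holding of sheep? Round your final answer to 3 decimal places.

100 sheep × 2.27 = 227 donkey
227 donkey × 0.38 = 86.26 copper
86.26 copper × 1.65 = 142.329 chicken
142.329 chicken × 0.839 = 119.414031 wool
119.414031 wool × 0.817 = 97.561263327 sheep

97.561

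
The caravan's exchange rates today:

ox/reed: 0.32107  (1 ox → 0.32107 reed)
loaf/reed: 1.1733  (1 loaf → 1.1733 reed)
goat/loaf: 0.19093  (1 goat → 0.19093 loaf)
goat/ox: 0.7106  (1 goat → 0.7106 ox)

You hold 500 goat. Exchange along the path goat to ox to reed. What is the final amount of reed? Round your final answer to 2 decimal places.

114.08

500 goat × 0.7106 = 355.3 ox
355.3 ox × 0.32107 = 114.076171 reed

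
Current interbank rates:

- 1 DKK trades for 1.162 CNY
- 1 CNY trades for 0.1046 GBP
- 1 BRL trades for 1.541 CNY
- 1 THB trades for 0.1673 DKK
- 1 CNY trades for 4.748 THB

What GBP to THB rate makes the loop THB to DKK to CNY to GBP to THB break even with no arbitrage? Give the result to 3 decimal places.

49.177

Known legs of the cycle: 0.1673 × 1.162 × 0.1046 = 0.02033451196
For no arbitrage the full-cycle product must be 1, so the missing rate is 1 / 0.02033451196 ≈ 49.17748.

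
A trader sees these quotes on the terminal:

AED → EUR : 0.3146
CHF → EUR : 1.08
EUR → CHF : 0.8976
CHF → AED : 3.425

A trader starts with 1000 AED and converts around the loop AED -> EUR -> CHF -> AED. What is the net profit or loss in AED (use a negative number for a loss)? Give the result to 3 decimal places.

-32.832

1000 AED × 0.3146 = 314.6 EUR
314.6 EUR × 0.8976 = 282.38496 CHF
282.38496 CHF × 3.425 = 967.168488 AED
Net change: 967.168488 − 1000 = -32.831512 AED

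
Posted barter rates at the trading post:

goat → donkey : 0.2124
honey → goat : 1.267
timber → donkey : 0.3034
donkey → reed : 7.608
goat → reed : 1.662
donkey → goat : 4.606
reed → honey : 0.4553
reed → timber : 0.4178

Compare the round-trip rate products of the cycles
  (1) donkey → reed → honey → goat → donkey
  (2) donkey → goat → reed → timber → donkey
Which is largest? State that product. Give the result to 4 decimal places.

0.9704

(1) 7.608 × 0.4553 × 1.267 × 0.2124 = 0.93218
(2) 4.606 × 1.662 × 0.4178 × 0.3034 = 0.97037
Highest is cycle (2) at 0.9704 (≤1, no arbitrage).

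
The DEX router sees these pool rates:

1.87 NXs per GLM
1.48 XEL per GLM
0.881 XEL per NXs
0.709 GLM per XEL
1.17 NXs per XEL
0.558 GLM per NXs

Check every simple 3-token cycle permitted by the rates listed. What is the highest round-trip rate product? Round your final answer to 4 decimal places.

1.1681

NXs→XEL→GLM→NXs: 0.881 × 0.709 × 1.87 = 1.16806
NXs→GLM→XEL→NXs: 0.558 × 1.48 × 1.17 = 0.96623
Maximum is NXs→XEL→GLM→NXs at 1.1681; arbitrage exists.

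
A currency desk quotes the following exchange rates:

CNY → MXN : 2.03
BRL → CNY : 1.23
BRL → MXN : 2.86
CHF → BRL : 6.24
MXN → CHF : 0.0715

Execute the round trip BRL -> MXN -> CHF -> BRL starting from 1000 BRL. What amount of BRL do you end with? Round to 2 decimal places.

1000 BRL × 2.86 = 2860 MXN
2860 MXN × 0.0715 = 204.49 CHF
204.49 CHF × 6.24 = 1276.0176 BRL

1276.02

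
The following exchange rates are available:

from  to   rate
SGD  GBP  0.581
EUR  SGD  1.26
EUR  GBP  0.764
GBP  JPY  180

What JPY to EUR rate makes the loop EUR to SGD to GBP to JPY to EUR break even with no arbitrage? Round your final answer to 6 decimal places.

Known legs of the cycle: 1.26 × 0.581 × 180 = 131.7708
For no arbitrage the full-cycle product must be 1, so the missing rate is 1 / 131.7708 ≈ 0.00758893.

0.007589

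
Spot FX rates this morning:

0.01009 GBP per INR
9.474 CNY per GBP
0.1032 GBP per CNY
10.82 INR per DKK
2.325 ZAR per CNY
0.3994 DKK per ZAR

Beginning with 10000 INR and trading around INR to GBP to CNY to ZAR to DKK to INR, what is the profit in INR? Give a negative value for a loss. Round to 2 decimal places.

10000 INR × 0.01009 = 100.9 GBP
100.9 GBP × 9.474 = 955.9266 CNY
955.9266 CNY × 2.325 = 2222.529345 ZAR
2222.529345 ZAR × 0.3994 = 887.678220393 DKK
887.678220393 DKK × 10.82 = 9604.67834465226 INR
Net change: 9604.67834465226 − 10000 = -395.32165534774 INR

-395.32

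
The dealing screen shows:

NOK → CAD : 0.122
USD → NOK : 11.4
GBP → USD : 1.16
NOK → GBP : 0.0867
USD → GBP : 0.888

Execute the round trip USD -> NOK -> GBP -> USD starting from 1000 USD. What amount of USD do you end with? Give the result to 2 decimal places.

1146.52

1000 USD × 11.4 = 11400 NOK
11400 NOK × 0.0867 = 988.38 GBP
988.38 GBP × 1.16 = 1146.5208 USD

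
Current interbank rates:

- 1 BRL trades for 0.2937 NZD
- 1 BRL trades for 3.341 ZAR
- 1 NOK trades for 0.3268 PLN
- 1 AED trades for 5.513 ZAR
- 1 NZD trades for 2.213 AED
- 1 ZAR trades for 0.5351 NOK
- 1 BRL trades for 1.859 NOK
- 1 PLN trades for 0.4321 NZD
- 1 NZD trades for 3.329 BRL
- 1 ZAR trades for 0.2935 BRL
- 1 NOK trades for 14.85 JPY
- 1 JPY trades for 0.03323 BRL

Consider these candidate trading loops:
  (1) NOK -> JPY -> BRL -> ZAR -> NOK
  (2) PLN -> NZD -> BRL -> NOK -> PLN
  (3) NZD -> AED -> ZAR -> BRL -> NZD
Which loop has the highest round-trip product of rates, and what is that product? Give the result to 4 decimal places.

(1) 14.85 × 0.03323 × 3.341 × 0.5351 = 0.88220
(2) 0.4321 × 3.329 × 1.859 × 0.3268 = 0.87390
(3) 2.213 × 5.513 × 0.2935 × 0.2937 = 1.05167
Highest is cycle (3) at 1.0517 (>1, arbitrage).

1.0517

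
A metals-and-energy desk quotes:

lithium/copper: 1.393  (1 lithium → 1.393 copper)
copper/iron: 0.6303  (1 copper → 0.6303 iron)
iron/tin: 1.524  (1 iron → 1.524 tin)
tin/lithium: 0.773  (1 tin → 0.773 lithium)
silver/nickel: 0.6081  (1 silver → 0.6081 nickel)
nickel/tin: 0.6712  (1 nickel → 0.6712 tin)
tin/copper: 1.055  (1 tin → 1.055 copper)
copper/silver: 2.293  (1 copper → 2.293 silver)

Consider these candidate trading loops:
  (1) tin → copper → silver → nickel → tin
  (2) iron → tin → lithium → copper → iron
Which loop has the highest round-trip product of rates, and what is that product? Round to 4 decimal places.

1.0343

(1) 1.055 × 2.293 × 0.6081 × 0.6712 = 0.98738
(2) 1.524 × 0.773 × 1.393 × 0.6303 = 1.03434
Highest is cycle (2) at 1.0343 (>1, arbitrage).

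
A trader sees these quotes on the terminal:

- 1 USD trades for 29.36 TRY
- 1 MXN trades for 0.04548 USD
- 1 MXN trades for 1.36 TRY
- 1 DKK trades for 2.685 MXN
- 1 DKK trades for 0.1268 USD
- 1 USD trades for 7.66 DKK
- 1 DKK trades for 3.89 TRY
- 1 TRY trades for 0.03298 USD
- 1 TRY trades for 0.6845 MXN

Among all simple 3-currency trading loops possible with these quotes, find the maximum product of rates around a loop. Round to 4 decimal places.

TRY→USD→DKK→TRY: 0.03298 × 7.66 × 3.89 = 0.98272
DKK→MXN→USD→DKK: 2.685 × 0.04548 × 7.66 = 0.93539
TRY→MXN→USD→TRY: 0.6845 × 0.04548 × 29.36 = 0.91401
Maximum is TRY→USD→DKK→TRY at 0.9827; no arbitrage — every cycle loses value.

0.9827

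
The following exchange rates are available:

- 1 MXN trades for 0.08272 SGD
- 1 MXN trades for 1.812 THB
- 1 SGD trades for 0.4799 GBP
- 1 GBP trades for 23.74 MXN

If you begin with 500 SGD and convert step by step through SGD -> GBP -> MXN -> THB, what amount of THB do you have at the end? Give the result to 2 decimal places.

500 SGD × 0.4799 = 239.95 GBP
239.95 GBP × 23.74 = 5696.413 MXN
5696.413 MXN × 1.812 = 10321.900356 THB

10321.90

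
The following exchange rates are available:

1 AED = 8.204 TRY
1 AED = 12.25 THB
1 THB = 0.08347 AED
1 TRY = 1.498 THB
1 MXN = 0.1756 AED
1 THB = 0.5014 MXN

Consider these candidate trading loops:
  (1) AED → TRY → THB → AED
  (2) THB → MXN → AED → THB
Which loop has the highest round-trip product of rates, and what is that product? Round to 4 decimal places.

(1) 8.204 × 1.498 × 0.08347 = 1.02581
(2) 0.5014 × 0.1756 × 12.25 = 1.07856
Highest is cycle (2) at 1.0786 (>1, arbitrage).

1.0786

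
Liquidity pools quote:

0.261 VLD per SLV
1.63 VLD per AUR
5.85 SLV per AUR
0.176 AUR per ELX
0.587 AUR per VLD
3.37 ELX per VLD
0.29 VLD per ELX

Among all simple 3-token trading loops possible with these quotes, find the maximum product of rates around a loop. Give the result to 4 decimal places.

0.9668

VLD→ELX→AUR→VLD: 3.37 × 0.176 × 1.63 = 0.96679
SLV→VLD→AUR→SLV: 0.261 × 0.587 × 5.85 = 0.89626
Maximum is VLD→ELX→AUR→VLD at 0.9668; no arbitrage — every cycle loses value.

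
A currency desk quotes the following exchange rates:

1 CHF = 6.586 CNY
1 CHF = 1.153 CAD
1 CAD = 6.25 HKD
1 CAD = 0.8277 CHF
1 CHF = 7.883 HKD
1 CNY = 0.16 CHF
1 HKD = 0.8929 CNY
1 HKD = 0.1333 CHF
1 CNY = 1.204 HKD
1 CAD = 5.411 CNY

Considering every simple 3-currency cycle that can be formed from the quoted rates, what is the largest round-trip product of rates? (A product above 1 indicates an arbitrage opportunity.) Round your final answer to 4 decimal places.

CHF→HKD→CNY→CHF: 7.883 × 0.8929 × 0.16 = 1.12620
CHF→CNY→HKD→CHF: 6.586 × 1.204 × 0.1333 = 1.05701
CHF→CAD→CNY→CHF: 1.153 × 5.411 × 0.16 = 0.99822
CHF→CAD→HKD→CHF: 1.153 × 6.25 × 0.1333 = 0.96059
Maximum is CHF→HKD→CNY→CHF at 1.1262; arbitrage exists.

1.1262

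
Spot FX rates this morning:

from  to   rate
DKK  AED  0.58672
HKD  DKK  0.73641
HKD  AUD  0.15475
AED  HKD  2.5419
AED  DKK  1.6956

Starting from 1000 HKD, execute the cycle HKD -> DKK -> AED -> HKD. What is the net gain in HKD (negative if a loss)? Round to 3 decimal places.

98.270

1000 HKD × 0.73641 = 736.41 DKK
736.41 DKK × 0.58672 = 432.0664752 AED
432.0664752 AED × 2.5419 = 1098.26977331088 HKD
Net change: 1098.26977331088 − 1000 = 98.26977331088 HKD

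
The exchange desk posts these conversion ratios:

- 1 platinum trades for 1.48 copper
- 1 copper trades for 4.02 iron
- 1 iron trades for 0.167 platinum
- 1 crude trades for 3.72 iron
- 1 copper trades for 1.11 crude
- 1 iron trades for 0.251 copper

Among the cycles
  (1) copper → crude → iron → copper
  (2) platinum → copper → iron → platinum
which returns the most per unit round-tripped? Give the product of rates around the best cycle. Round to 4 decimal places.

1.0364

(1) 1.11 × 3.72 × 0.251 = 1.03643
(2) 1.48 × 4.02 × 0.167 = 0.99358
Highest is cycle (1) at 1.0364 (>1, arbitrage).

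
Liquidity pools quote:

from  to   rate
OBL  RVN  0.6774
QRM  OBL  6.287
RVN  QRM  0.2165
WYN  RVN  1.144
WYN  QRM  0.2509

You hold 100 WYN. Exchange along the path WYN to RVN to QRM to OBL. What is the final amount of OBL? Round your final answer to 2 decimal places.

155.71

100 WYN × 1.144 = 114.4 RVN
114.4 RVN × 0.2165 = 24.7676 QRM
24.7676 QRM × 6.287 = 155.7139012 OBL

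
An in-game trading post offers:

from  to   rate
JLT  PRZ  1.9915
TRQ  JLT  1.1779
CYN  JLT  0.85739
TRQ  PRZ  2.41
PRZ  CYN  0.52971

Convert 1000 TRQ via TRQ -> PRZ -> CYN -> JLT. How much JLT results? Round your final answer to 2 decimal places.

1000 TRQ × 2.41 = 2410 PRZ
2410 PRZ × 0.52971 = 1276.6011 CYN
1276.6011 CYN × 0.85739 = 1094.545017129 JLT

1094.55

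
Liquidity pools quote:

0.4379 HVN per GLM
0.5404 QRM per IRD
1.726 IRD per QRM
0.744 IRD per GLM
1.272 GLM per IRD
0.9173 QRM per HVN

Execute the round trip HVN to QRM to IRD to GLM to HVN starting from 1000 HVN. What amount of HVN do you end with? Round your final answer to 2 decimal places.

881.89

1000 HVN × 0.9173 = 917.3 QRM
917.3 QRM × 1.726 = 1583.2598 IRD
1583.2598 IRD × 1.272 = 2013.9064656 GLM
2013.9064656 GLM × 0.4379 = 881.88964128624 HVN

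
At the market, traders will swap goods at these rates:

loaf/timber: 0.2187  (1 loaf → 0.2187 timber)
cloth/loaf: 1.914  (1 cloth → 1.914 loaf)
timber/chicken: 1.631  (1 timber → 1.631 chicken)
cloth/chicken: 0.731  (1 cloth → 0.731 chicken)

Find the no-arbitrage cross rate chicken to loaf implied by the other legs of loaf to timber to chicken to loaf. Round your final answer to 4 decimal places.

Known legs of the cycle: 0.2187 × 1.631 = 0.3566997
For no arbitrage the full-cycle product must be 1, so the missing rate is 1 / 0.3566997 ≈ 2.803479.

2.8035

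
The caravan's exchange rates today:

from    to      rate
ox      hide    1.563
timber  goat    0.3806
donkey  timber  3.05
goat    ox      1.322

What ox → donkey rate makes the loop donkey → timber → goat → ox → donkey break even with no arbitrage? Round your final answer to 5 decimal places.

Known legs of the cycle: 3.05 × 0.3806 × 1.322 = 1.53461726
For no arbitrage the full-cycle product must be 1, so the missing rate is 1 / 1.53461726 ≈ 0.6516283.

0.65163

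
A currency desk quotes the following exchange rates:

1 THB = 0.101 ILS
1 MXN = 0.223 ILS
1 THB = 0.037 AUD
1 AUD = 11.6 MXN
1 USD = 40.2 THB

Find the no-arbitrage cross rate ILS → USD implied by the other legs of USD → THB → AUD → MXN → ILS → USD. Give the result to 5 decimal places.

0.25990

Known legs of the cycle: 40.2 × 0.037 × 11.6 × 0.223 = 3.84760632
For no arbitrage the full-cycle product must be 1, so the missing rate is 1 / 3.84760632 ≈ 0.2599018.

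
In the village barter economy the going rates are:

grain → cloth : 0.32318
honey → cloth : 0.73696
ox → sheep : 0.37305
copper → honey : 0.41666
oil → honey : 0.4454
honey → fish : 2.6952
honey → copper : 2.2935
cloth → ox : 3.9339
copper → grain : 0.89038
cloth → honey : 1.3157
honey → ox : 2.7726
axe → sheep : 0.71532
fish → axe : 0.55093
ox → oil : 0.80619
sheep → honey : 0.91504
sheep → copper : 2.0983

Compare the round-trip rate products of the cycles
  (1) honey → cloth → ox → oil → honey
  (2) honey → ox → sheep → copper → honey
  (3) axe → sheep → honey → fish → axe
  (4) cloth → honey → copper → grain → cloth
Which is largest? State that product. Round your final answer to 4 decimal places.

(1) 0.73696 × 3.9339 × 0.80619 × 0.4454 = 1.04101
(2) 2.7726 × 0.37305 × 2.0983 × 0.41666 = 0.90428
(3) 0.71532 × 0.91504 × 2.6952 × 0.55093 = 0.97191
(4) 1.3157 × 2.2935 × 0.89038 × 0.32318 = 0.86831
Highest is cycle (1) at 1.0410 (>1, arbitrage).

1.0410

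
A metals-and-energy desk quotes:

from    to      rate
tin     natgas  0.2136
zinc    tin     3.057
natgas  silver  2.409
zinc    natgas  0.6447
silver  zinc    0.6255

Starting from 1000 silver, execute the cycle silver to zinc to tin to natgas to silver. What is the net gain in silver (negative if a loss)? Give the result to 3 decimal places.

1000 silver × 0.6255 = 625.5 zinc
625.5 zinc × 3.057 = 1912.1535 tin
1912.1535 tin × 0.2136 = 408.4359876 natgas
408.4359876 natgas × 2.409 = 983.9222941284 silver
Net change: 983.9222941284 − 1000 = -16.0777058716 silver

-16.078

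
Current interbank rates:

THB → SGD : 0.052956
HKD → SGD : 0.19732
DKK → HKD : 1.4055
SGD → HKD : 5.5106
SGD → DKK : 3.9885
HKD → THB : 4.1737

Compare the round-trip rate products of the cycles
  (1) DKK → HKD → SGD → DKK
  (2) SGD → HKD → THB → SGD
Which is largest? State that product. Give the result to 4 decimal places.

(1) 1.4055 × 0.19732 × 3.9885 = 1.10614
(2) 5.5106 × 4.1737 × 0.052956 = 1.21797
Highest is cycle (2) at 1.2180 (>1, arbitrage).

1.2180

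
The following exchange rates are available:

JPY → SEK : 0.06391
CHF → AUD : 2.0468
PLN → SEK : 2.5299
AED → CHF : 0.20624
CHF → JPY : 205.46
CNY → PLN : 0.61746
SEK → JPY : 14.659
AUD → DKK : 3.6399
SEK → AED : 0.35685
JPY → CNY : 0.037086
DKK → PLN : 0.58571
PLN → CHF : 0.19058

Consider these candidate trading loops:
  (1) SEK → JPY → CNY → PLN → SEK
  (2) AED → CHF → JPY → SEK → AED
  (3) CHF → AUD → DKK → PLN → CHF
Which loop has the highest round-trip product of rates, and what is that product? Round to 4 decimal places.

0.9664

(1) 14.659 × 0.037086 × 0.61746 × 2.5299 = 0.84923
(2) 0.20624 × 205.46 × 0.06391 × 0.35685 = 0.96640
(3) 2.0468 × 3.6399 × 0.58571 × 0.19058 = 0.83162
Highest is cycle (2) at 0.9664 (≤1, no arbitrage).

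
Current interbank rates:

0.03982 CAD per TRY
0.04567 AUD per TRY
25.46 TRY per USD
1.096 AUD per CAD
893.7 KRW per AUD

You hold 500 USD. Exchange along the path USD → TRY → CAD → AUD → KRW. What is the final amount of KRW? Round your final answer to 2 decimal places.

500 USD × 25.46 = 12730 TRY
12730 TRY × 0.03982 = 506.9086 CAD
506.9086 CAD × 1.096 = 555.5718256 AUD
555.5718256 AUD × 893.7 = 496514.54053872 KRW

496514.54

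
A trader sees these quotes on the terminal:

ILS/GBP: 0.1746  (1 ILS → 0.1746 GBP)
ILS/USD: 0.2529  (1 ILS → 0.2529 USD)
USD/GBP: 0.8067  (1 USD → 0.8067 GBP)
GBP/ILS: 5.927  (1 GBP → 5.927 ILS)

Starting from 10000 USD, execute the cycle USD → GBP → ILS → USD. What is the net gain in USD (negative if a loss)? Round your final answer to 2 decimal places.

10000 USD × 0.8067 = 8067 GBP
8067 GBP × 5.927 = 47813.109 ILS
47813.109 ILS × 0.2529 = 12091.9352661 USD
Net change: 12091.9352661 − 10000 = 2091.9352661 USD

2091.94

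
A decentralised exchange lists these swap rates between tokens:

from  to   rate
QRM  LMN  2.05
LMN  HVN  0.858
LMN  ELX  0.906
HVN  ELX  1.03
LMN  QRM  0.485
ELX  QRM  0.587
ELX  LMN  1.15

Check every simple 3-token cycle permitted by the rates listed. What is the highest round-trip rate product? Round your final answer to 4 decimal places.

1.0902

LMN→ELX→QRM→LMN: 0.906 × 0.587 × 2.05 = 1.09024
LMN→HVN→ELX→LMN: 0.858 × 1.03 × 1.15 = 1.01630
Maximum is LMN→ELX→QRM→LMN at 1.0902; arbitrage exists.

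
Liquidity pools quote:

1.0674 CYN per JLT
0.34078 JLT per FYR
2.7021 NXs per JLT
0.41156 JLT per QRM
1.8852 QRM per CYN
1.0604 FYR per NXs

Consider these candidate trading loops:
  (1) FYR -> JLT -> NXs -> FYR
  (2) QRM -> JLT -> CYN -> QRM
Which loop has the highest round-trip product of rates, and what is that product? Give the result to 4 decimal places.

(1) 0.34078 × 2.7021 × 1.0604 = 0.97644
(2) 0.41156 × 1.0674 × 1.8852 = 0.82817
Highest is cycle (1) at 0.9764 (≤1, no arbitrage).

0.9764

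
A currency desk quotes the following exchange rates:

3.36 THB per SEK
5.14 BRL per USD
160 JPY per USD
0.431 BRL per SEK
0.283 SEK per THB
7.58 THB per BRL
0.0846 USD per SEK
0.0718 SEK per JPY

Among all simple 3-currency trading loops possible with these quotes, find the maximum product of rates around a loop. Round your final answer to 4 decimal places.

SEK→USD→JPY→SEK: 0.0846 × 160 × 0.0718 = 0.97188
THB→SEK→BRL→THB: 0.283 × 0.431 × 7.58 = 0.92456
Maximum is SEK→USD→JPY→SEK at 0.9719; no arbitrage — every cycle loses value.

0.9719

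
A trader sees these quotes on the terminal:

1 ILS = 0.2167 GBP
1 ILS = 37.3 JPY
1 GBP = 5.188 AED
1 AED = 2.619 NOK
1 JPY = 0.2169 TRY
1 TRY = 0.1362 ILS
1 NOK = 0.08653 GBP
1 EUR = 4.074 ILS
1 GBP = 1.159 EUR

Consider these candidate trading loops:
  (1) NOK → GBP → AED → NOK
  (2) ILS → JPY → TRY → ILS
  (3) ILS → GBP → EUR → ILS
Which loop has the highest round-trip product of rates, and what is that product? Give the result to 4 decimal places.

(1) 0.08653 × 5.188 × 2.619 = 1.17572
(2) 37.3 × 0.2169 × 0.1362 = 1.10191
(3) 0.2167 × 1.159 × 4.074 = 1.02321
Highest is cycle (1) at 1.1757 (>1, arbitrage).

1.1757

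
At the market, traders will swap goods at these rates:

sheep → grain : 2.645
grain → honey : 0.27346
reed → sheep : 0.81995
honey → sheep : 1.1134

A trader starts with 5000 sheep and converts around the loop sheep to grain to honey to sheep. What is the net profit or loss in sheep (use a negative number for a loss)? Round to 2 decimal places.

5000 sheep × 2.645 = 13225 grain
13225 grain × 0.27346 = 3616.5085 honey
3616.5085 honey × 1.1134 = 4026.6205639 sheep
Net change: 4026.6205639 − 5000 = -973.3794361 sheep

-973.38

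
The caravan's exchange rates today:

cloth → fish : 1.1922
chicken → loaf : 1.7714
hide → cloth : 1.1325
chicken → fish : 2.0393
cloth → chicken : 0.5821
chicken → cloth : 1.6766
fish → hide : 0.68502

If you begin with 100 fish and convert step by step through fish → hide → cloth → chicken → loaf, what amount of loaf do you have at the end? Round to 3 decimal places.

79.994

100 fish × 0.68502 = 68.502 hide
68.502 hide × 1.1325 = 77.578515 cloth
77.578515 cloth × 0.5821 = 45.1584535815 chicken
45.1584535815 chicken × 1.7714 = 79.9936846742691 loaf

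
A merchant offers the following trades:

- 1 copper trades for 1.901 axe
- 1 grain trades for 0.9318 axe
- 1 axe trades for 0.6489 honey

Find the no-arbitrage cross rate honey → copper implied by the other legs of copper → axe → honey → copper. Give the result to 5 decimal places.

0.81066

Known legs of the cycle: 1.901 × 0.6489 = 1.2335589
For no arbitrage the full-cycle product must be 1, so the missing rate is 1 / 1.2335589 ≈ 0.8106625.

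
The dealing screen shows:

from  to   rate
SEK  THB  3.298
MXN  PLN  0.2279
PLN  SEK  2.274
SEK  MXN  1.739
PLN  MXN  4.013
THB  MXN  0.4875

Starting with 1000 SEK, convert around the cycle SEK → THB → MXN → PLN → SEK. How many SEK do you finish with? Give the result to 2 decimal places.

1000 SEK × 3.298 = 3298 THB
3298 THB × 0.4875 = 1607.775 MXN
1607.775 MXN × 0.2279 = 366.4119225 PLN
366.4119225 PLN × 2.274 = 833.220711765 SEK

833.22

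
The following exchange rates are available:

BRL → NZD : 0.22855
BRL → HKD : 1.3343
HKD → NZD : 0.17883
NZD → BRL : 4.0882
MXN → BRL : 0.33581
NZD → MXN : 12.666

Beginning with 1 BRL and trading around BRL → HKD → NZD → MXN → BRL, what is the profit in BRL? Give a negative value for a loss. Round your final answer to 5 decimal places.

1 BRL × 1.3343 = 1.3343 HKD
1.3343 HKD × 0.17883 = 0.238612869 NZD
0.238612869 NZD × 12.666 = 3.022270598754 MXN
3.022270598754 MXN × 0.33581 = 1.01490868976758074 BRL
Net change: 1.01490868976758074 − 1 = 0.01490868976758074 BRL

0.01491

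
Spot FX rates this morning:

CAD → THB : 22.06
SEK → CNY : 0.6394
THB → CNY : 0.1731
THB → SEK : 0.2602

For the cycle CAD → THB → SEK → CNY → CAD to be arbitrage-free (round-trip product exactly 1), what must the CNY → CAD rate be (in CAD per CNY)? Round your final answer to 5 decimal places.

0.27247

Known legs of the cycle: 22.06 × 0.2602 × 0.6394 = 3.6701636728
For no arbitrage the full-cycle product must be 1, so the missing rate is 1 / 3.6701636728 ≈ 0.2724674.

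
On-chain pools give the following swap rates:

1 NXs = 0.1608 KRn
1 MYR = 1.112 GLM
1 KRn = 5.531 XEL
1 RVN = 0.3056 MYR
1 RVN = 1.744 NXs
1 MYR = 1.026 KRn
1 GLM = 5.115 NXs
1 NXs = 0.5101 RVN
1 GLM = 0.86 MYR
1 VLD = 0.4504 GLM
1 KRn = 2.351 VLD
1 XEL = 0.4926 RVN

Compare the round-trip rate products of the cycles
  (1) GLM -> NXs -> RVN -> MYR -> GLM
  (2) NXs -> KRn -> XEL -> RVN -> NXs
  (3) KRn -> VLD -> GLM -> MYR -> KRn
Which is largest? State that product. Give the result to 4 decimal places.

0.9343

(1) 5.115 × 0.5101 × 0.3056 × 1.112 = 0.88666
(2) 0.1608 × 5.531 × 0.4926 × 1.744 = 0.76407
(3) 2.351 × 0.4504 × 0.86 × 1.026 = 0.93432
Highest is cycle (3) at 0.9343 (≤1, no arbitrage).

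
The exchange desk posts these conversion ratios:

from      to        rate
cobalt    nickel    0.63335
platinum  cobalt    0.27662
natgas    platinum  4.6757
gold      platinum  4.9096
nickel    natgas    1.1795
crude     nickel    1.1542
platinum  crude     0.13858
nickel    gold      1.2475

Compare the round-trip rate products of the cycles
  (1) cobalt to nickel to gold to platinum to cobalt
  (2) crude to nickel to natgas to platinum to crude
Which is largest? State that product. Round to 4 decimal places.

(1) 0.63335 × 1.2475 × 4.9096 × 0.27662 = 1.07304
(2) 1.1542 × 1.1795 × 4.6757 × 0.13858 = 0.88212
Highest is cycle (1) at 1.0730 (>1, arbitrage).

1.0730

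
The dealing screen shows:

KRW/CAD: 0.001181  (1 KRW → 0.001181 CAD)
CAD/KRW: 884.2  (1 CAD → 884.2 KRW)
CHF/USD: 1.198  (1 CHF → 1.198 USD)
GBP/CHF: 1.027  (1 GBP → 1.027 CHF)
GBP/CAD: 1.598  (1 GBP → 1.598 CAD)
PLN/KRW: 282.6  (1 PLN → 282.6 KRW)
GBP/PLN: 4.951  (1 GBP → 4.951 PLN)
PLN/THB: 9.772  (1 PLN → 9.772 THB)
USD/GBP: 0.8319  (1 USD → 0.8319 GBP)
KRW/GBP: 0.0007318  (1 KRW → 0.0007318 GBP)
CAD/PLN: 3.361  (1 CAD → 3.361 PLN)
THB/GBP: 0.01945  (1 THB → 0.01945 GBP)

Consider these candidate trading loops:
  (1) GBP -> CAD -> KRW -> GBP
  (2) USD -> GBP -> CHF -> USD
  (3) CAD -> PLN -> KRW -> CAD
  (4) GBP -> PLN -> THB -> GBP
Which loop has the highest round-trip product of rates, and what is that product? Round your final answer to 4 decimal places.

(1) 1.598 × 884.2 × 0.0007318 = 1.03400
(2) 0.8319 × 1.027 × 1.198 = 1.02352
(3) 3.361 × 282.6 × 0.001181 = 1.12174
(4) 4.951 × 9.772 × 0.01945 = 0.94101
Highest is cycle (3) at 1.1217 (>1, arbitrage).

1.1217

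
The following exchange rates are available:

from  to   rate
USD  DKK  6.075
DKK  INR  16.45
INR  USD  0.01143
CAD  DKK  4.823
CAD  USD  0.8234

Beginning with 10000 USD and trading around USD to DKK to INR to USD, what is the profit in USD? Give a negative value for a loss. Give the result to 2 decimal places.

1422.43

10000 USD × 6.075 = 60750 DKK
60750 DKK × 16.45 = 999337.5 INR
999337.5 INR × 0.01143 = 11422.427625 USD
Net change: 11422.427625 − 10000 = 1422.427625 USD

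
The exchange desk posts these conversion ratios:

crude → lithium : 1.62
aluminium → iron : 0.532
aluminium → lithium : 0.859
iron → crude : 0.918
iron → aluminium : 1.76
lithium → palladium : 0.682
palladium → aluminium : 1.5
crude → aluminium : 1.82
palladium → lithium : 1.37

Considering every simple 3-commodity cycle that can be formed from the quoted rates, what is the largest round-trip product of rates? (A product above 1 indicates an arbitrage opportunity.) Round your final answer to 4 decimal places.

aluminium→iron→crude→aluminium: 0.532 × 0.918 × 1.82 = 0.88884
palladium→aluminium→lithium→palladium: 1.5 × 0.859 × 0.682 = 0.87876
Maximum is aluminium→iron→crude→aluminium at 0.8888; no arbitrage — every cycle loses value.

0.8888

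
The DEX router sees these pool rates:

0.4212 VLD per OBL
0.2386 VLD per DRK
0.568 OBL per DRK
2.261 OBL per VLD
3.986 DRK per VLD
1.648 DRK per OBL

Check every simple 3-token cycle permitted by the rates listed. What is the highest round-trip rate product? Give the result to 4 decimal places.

0.9536

DRK→OBL→VLD→DRK: 0.568 × 0.4212 × 3.986 = 0.95362
DRK→VLD→OBL→DRK: 0.2386 × 2.261 × 1.648 = 0.88905
Maximum is DRK→OBL→VLD→DRK at 0.9536; no arbitrage — every cycle loses value.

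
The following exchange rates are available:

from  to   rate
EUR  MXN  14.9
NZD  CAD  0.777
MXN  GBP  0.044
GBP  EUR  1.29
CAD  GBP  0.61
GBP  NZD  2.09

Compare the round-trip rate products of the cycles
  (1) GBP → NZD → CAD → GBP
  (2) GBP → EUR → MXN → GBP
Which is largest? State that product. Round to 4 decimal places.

0.9906

(1) 2.09 × 0.777 × 0.61 = 0.99060
(2) 1.29 × 14.9 × 0.044 = 0.84572
Highest is cycle (1) at 0.9906 (≤1, no arbitrage).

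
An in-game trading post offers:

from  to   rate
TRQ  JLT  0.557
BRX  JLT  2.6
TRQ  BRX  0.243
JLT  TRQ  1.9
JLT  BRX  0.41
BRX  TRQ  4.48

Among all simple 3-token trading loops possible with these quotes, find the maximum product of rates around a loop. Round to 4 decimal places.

TRQ→BRX→JLT→TRQ: 0.243 × 2.6 × 1.9 = 1.20042
TRQ→JLT→BRX→TRQ: 0.557 × 0.41 × 4.48 = 1.02310
Maximum is TRQ→BRX→JLT→TRQ at 1.2004; arbitrage exists.

1.2004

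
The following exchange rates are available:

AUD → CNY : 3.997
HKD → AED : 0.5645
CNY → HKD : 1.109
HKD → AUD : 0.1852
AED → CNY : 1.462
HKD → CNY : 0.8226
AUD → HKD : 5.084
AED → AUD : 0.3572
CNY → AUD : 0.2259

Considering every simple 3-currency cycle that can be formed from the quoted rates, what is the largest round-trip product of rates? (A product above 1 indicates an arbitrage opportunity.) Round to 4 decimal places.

1.0251

AED→AUD→HKD→AED: 0.3572 × 5.084 × 0.5645 = 1.02513
CNY→AUD→HKD→CNY: 0.2259 × 5.084 × 0.8226 = 0.94474
AED→CNY→HKD→AED: 1.462 × 1.109 × 0.5645 = 0.91526
CNY→HKD→AUD→CNY: 1.109 × 0.1852 × 3.997 = 0.82093
Maximum is AED→AUD→HKD→AED at 1.0251; arbitrage exists.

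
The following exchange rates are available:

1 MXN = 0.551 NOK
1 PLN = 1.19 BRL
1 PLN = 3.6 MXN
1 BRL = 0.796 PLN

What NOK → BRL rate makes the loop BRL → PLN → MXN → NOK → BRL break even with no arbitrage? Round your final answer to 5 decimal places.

Known legs of the cycle: 0.796 × 3.6 × 0.551 = 1.5789456
For no arbitrage the full-cycle product must be 1, so the missing rate is 1 / 1.5789456 ≈ 0.6333340.

0.63333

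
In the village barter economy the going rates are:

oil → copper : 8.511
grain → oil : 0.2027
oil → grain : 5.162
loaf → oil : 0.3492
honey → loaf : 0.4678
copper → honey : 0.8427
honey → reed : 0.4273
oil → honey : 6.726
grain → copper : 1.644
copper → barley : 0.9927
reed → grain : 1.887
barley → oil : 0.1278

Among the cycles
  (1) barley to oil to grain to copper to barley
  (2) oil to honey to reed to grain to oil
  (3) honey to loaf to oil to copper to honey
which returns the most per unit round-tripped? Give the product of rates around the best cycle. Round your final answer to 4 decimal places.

(1) 0.1278 × 5.162 × 1.644 × 0.9927 = 1.07664
(2) 6.726 × 0.4273 × 1.887 × 0.2027 = 1.09930
(3) 0.4678 × 0.3492 × 8.511 × 0.8427 = 1.17162
Highest is cycle (3) at 1.1716 (>1, arbitrage).

1.1716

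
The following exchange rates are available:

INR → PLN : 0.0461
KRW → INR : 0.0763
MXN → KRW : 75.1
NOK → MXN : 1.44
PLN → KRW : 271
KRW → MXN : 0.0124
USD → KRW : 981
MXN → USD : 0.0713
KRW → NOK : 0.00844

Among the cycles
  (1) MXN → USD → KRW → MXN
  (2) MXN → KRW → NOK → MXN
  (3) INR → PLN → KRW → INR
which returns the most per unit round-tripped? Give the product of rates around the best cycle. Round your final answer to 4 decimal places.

0.9532

(1) 0.0713 × 981 × 0.0124 = 0.86732
(2) 75.1 × 0.00844 × 1.44 = 0.91274
(3) 0.0461 × 271 × 0.0763 = 0.95322
Highest is cycle (3) at 0.9532 (≤1, no arbitrage).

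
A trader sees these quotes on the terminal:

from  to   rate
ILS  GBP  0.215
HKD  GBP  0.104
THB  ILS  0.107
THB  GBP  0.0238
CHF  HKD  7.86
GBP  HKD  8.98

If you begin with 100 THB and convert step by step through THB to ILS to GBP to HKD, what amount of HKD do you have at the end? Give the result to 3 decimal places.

20.658

100 THB × 0.107 = 10.7 ILS
10.7 ILS × 0.215 = 2.3005 GBP
2.3005 GBP × 8.98 = 20.65849 HKD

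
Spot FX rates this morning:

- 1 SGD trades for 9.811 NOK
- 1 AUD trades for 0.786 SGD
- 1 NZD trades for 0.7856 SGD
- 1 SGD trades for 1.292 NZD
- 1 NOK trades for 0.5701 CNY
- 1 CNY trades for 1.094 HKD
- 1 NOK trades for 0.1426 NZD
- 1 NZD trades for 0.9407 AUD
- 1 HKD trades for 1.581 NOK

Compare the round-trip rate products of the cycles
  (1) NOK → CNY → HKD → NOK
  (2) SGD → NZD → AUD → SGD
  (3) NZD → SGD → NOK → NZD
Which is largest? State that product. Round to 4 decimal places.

1.0991

(1) 0.5701 × 1.094 × 1.581 = 0.98605
(2) 1.292 × 0.9407 × 0.786 = 0.95529
(3) 0.7856 × 9.811 × 0.1426 = 1.09909
Highest is cycle (3) at 1.0991 (>1, arbitrage).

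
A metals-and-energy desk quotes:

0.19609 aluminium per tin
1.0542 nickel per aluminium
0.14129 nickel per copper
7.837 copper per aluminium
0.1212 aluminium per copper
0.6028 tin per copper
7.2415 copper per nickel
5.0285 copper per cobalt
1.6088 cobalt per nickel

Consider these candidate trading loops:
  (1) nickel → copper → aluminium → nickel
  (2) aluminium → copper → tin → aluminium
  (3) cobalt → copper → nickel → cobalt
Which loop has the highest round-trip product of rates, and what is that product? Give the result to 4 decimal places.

1.1430

(1) 7.2415 × 0.1212 × 1.0542 = 0.92524
(2) 7.837 × 0.6028 × 0.19609 = 0.92636
(3) 5.0285 × 0.14129 × 1.6088 = 1.14302
Highest is cycle (3) at 1.1430 (>1, arbitrage).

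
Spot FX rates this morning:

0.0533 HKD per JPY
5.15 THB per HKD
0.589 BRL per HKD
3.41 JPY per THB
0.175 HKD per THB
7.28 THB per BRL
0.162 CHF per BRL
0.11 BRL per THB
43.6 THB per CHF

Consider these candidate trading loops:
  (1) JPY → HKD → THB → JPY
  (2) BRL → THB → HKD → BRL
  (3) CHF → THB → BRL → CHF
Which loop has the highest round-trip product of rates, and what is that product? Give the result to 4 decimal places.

0.9360

(1) 0.0533 × 5.15 × 3.41 = 0.93603
(2) 7.28 × 0.175 × 0.589 = 0.75039
(3) 43.6 × 0.11 × 0.162 = 0.77695
Highest is cycle (1) at 0.9360 (≤1, no arbitrage).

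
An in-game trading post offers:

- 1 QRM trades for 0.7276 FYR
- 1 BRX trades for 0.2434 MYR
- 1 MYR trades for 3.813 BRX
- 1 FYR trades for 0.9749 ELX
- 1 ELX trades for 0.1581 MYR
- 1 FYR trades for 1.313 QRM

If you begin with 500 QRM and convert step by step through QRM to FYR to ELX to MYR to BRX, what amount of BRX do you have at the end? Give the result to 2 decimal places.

213.81

500 QRM × 0.7276 = 363.8 FYR
363.8 FYR × 0.9749 = 354.66862 ELX
354.66862 ELX × 0.1581 = 56.073108822 MYR
56.073108822 MYR × 3.813 = 213.806763938286 BRX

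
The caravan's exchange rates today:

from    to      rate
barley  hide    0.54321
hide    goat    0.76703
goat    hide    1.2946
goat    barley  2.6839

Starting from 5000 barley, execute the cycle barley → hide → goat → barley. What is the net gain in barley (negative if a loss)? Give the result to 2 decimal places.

5000 barley × 0.54321 = 2716.05 hide
2716.05 hide × 0.76703 = 2083.2918315 goat
2083.2918315 goat × 2.6839 = 5591.34694656285 barley
Net change: 5591.34694656285 − 5000 = 591.34694656285 barley

591.35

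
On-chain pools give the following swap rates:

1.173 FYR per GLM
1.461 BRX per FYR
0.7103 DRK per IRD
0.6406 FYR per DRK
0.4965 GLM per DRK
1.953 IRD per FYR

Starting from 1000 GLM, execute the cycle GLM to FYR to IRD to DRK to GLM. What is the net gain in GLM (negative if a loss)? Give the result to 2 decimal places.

-192.09

1000 GLM × 1.173 = 1173 FYR
1173 FYR × 1.953 = 2290.869 IRD
2290.869 IRD × 0.7103 = 1627.2042507 DRK
1627.2042507 DRK × 0.4965 = 807.90691047255 GLM
Net change: 807.90691047255 − 1000 = -192.09308952745 GLM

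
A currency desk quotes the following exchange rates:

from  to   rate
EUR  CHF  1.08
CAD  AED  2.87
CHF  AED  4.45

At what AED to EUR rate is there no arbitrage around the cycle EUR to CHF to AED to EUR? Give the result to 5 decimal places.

Known legs of the cycle: 1.08 × 4.45 = 4.806
For no arbitrage the full-cycle product must be 1, so the missing rate is 1 / 4.806 ≈ 0.2080732.

0.20807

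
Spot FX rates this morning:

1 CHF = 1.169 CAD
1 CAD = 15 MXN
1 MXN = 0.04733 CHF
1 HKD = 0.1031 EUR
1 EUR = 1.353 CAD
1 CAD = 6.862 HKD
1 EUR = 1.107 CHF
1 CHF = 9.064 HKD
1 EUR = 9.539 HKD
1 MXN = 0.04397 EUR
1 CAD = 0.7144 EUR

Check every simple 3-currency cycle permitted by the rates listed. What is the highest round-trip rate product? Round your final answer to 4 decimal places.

HKD→EUR→CHF→HKD: 0.1031 × 1.107 × 9.064 = 1.03449
HKD→EUR→CAD→HKD: 0.1031 × 1.353 × 6.862 = 0.95721
EUR→CHF→CAD→EUR: 1.107 × 1.169 × 0.7144 = 0.92449
MXN→EUR→CAD→MXN: 0.04397 × 1.353 × 15 = 0.89237
MXN→CHF→CAD→MXN: 0.04733 × 1.169 × 15 = 0.82993
Maximum is HKD→EUR→CHF→HKD at 1.0345; arbitrage exists.

1.0345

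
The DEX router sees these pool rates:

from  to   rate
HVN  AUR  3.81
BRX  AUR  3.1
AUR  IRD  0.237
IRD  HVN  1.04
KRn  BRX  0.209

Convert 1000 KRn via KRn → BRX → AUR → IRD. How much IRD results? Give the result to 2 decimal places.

153.55

1000 KRn × 0.209 = 209 BRX
209 BRX × 3.1 = 647.9 AUR
647.9 AUR × 0.237 = 153.5523 IRD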